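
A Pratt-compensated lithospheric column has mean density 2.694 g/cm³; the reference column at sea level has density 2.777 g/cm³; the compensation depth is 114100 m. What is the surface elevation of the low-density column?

ρ_ref D = ρ (D + h) → h = D (ρ_ref − ρ)/ρ.
h = 114100 m × (2.777 − 2.694)/2.694 = 3520 m.

3520 m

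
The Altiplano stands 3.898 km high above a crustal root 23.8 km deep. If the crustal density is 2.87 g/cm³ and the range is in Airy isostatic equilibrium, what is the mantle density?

3.34 g/cm³

Airy balance: ρ_c h = (ρ_m − ρ_c) r → ρ_m = ρ_c (1 + h/r).
ρ_m = 2.87 × (1 + 3.898 km/23.8 km) = 3.34 g/cm³.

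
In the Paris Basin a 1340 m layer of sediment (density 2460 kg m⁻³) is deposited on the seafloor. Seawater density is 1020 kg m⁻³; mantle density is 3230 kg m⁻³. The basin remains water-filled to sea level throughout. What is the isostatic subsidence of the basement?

Submarine loading: the sediment displaces seawater, and the subsidence is in turn flooded, so s (ρ_m − ρ_w) = t (ρ_sed − ρ_w).
s = 1340 m × (2460 − 1020) / (3230 − 1020) = 873 m.

873 m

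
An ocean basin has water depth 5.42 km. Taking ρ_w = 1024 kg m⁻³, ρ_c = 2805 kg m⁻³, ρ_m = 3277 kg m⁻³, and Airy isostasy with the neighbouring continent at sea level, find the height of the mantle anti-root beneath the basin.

20.5 km

Balancing pressure at the compensation depth: replacing crust with seawater at the top is compensated by replacing crust with mantle at the base: d (ρ_c − ρ_w) = a (ρ_m − ρ_c).
a = d (ρ_c − ρ_w)/(ρ_m − ρ_c) = 5.42 km × 1781/472 = 20.5 km.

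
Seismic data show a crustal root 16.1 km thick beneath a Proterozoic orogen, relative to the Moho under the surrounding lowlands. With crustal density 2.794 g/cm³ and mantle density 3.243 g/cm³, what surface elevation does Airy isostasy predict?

2.59 km

In Airy isostatic equilibrium: ρ_c h = (ρ_m − ρ_c) r.
h = r (ρ_m − ρ_c) / ρ_c = 16.1 km × (3.243 − 2.794) / 2.794 = 2.59 km.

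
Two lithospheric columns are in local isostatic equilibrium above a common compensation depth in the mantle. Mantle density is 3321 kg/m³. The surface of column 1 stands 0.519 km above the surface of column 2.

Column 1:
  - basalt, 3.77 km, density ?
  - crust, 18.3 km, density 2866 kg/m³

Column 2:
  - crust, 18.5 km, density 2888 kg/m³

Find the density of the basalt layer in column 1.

Take the compensation level at the base of the deeper column (depth z_c below the surface of column 1) and equate Σ ρ_i t_i down to z_c; mantle fills any gap and the z_c terms cancel.
Column 1: 3.77×ρ + 18.3×2866 + (z_c − 22.07)×3321
Column 2: 0.519×0 + 18.5×2888 + (z_c − 0.519 − 18.5)×3321
The z_c×3321 term appears on both sides and cancels. Collect the known terms of each column as K = Σ(ρt)_known − 3321 × (depth of known layers): K_1 = 52447.8 − 3321×22.07 = −20846.67; K_2 = 53428 − 3321×(0.519 + 18.5) = −9734.099.
Balance: K_1 + 3.77×ρ = K_2, so ρ = (K_2 − K_1)/3.77 = 11112.6/3.77 = 2950 kg/m³.

2950 kg/m³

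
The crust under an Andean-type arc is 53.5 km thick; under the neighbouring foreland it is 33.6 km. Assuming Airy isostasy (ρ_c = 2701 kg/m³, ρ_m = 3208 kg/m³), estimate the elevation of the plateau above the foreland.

3.15 km

Excess crust Δ = 53.5 km − 33.6 km = 19.9 km, split between elevation h and root r with h + r = Δ.
Airy balance ρ_c h = (ρ_m − ρ_c) r gives r = h ρ_c/(ρ_m − ρ_c), so h (1 + ρ_c/(ρ_m − ρ_c)) = Δ, i.e. h = Δ (ρ_m − ρ_c)/ρ_m.
h = 19.9 km × 507/3208 = 3.15 km.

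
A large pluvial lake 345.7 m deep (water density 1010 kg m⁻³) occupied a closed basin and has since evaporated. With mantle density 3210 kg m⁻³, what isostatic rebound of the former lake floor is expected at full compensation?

109 m

u = d ρ_w/ρ_m = 345.7 m × 1010/3210 = 109 m.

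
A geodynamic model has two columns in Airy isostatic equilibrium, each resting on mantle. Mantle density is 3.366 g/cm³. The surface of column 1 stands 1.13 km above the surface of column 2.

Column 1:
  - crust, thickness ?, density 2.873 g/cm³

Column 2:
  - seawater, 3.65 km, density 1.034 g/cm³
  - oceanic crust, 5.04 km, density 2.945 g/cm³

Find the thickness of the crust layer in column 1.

29.3 km

Take the compensation level at the base of the deeper column (depth z_c below the surface of column 1) and equate Σ ρ_i t_i down to z_c; mantle fills any gap and the z_c terms cancel.
Column 1: x×2.873 + (z_c − 0 − x)×3.366
Column 2: 1.13×0 + 3.65×1.034 + 5.04×2.945 + (z_c − 1.13 − 8.69)×3.366
The z_c×3.366 term appears on both sides and cancels. Collect the known terms of each column as K = Σ(ρt)_known − 3.366 × (depth of known layers): K_1 = 0 − 3.366×0 = 0; K_2 = 18.6169 − 3.366×(1.13 + 8.69) = −14.43722.
Balance: K_1 − x×(3.366 − 2.873) = K_2, so x = (K_1 − K_2)/(3.366 − 2.873) = 14.4372/0.493 = 29.3 km.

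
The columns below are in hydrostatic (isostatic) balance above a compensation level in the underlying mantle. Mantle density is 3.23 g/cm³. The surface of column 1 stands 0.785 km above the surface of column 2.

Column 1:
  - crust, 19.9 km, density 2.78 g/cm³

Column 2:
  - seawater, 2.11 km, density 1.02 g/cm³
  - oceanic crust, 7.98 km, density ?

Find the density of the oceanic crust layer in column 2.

3.01 g/cm³

Take the compensation level at the base of the deeper column (depth z_c below the surface of column 1) and equate Σ ρ_i t_i down to z_c; mantle fills any gap and the z_c terms cancel.
Column 1: 19.9×2.78 + (z_c − 19.9)×3.23
Column 2: 0.785×0 + 2.11×1.02 + 7.98×ρ + (z_c − 0.785 − 10.09)×3.23
The z_c×3.23 term appears on both sides and cancels. Collect the known terms of each column as K = Σ(ρt)_known − 3.23 × (depth of known layers): K_1 = 55.322 − 3.23×19.9 = −8.955; K_2 = 2.1522 − 3.23×(0.785 + 10.09) = −32.97405.
Balance: K_1 = K_2 + 7.98×ρ, so ρ = (K_1 − K_2)/7.98 = 24.0191/7.98 = 3.01 g/cm³.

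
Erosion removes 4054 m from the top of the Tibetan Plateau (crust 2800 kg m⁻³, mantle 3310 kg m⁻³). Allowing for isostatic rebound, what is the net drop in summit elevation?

625 m

Rebound u = e ρ_c/ρ_m = 4054 m × 2800/3310 = 3429 m.
Net surface drop = e − u = 4054 m − 3429 m = e (ρ_m − ρ_c)/ρ_m = 625 m.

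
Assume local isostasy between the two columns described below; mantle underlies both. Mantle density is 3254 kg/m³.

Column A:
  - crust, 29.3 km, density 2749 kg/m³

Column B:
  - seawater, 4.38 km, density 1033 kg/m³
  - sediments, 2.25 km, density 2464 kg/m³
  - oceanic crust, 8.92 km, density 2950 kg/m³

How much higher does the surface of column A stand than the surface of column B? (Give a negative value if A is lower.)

0.178 km

For any compensation level in the mantle, the mantle terms cancel and isostasy reduces to e = (Σt_A − Σt_B) − (Σ(ρt)_A − Σ(ρt)_B) / ρ_m.
Σt_A = 29.3 km; Σt_B = 15.55 km; Σ(ρt)_A = 80545.7; Σ(ρt)_B = 36382.54 (in km·kg/m³).
e = (29.3 − 15.55) − (80545.7 − 36382.54) / 3254 = 0.178 km.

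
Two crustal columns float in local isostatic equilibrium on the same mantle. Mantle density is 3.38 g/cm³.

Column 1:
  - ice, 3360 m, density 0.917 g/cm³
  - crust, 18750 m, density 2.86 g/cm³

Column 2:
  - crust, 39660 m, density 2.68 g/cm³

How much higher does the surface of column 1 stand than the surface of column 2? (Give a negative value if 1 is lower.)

−2880 m

For any compensation level in the mantle, the mantle terms cancel and isostasy reduces to e = (Σt_1 − Σt_2) − (Σ(ρt)_1 − Σ(ρt)_2) / ρ_m.
Σt_1 = 22110 m; Σt_2 = 39660 m; Σ(ρt)_1 = 56706.12; Σ(ρt)_2 = 106288.8 (in m·g/cm³).
e = (22110 − 39660) − (56706.12 − 106288.8) / 3.38 = −2880 m.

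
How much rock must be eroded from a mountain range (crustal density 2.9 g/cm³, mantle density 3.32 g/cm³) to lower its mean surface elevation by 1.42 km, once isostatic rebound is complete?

Net drop Δ = e − u = e − e ρ_c/ρ_m = e (ρ_m − ρ_c)/ρ_m.
e = Δ ρ_m/(ρ_m − ρ_c) = 1.42 km × 3.32/0.42 = 11.2 km.

11.2 km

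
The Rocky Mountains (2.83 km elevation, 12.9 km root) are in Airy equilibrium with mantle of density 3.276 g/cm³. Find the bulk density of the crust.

2.69 g/cm³

ρ_c h = (ρ_m − ρ_c) r → ρ_c (h + r) = ρ_m r → ρ_c = ρ_m r / (h + r).
ρ_c = 3.276 × 12.9 km / (2.83 km + 12.9 km) = 2.69 g/cm³.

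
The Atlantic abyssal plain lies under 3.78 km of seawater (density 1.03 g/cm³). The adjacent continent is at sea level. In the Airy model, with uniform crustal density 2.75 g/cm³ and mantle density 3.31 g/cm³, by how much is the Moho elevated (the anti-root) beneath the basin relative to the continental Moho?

For local isostatic compensation: replacing crust with seawater at the top is compensated by replacing crust with mantle at the base: d (ρ_c − ρ_w) = a (ρ_m − ρ_c).
a = d (ρ_c − ρ_w)/(ρ_m − ρ_c) = 3.78 km × 1.72/0.56 = 11.6 km.

11.6 km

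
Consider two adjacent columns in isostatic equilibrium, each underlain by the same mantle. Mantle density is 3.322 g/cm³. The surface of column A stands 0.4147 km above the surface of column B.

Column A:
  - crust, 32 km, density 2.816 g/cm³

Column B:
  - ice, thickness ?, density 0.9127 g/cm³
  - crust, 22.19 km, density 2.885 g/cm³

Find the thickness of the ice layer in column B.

Take the compensation level at the base of the deeper column (depth z_c below the surface of column A) and equate Σ ρ_i t_i down to z_c; mantle fills any gap and the z_c terms cancel.
Column A: 32×2.816 + (z_c − 32)×3.322
Column B: 0.4147×0 + x×0.9127 + 22.19×2.885 + (z_c − 0.4147 − 22.19 − x)×3.322
The z_c×3.322 term appears on both sides and cancels. Collect the known terms of each column as K = Σ(ρt)_known − 3.322 × (depth of known layers): K_A = 90.112 − 3.322×32 = −16.192; K_B = 64.01815 − 3.322×(0.4147 + 22.19) = −11.0746634.
Balance: K_A = K_B − x×(3.322 − 0.9127), so x = (K_B − K_A)/(3.322 − 0.9127) = 5.11734/2.4093 = 2.12 km.

2.12 km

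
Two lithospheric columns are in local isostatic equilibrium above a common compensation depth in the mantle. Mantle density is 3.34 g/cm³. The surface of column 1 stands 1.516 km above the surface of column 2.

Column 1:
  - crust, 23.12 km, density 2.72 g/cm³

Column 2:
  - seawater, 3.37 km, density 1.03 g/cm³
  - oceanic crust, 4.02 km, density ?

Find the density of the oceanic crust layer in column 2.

2.97 g/cm³

Take the compensation level at the base of the deeper column (depth z_c below the surface of column 1) and equate Σ ρ_i t_i down to z_c; mantle fills any gap and the z_c terms cancel.
Column 1: 23.12×2.72 + (z_c − 23.12)×3.34
Column 2: 1.516×0 + 3.37×1.03 + 4.02×ρ + (z_c − 1.516 − 7.39)×3.34
The z_c×3.34 term appears on both sides and cancels. Collect the known terms of each column as K = Σ(ρt)_known − 3.34 × (depth of known layers): K_1 = 62.8864 − 3.34×23.12 = −14.3344; K_2 = 3.4711 − 3.34×(1.516 + 7.39) = −26.27494.
Balance: K_1 = K_2 + 4.02×ρ, so ρ = (K_1 − K_2)/4.02 = 11.9405/4.02 = 2.97 g/cm³.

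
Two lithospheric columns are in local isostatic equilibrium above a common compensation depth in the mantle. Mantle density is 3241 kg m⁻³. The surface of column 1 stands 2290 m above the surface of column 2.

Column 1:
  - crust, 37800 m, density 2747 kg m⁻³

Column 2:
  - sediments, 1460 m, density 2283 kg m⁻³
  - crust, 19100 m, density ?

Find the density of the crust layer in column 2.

Take the compensation level at the base of the deeper column (depth z_c below the surface of column 1) and equate Σ ρ_i t_i down to z_c; mantle fills any gap and the z_c terms cancel.
Column 1: 37800×2747 + (z_c − 37800)×3241
Column 2: 2290×0 + 1460×2283 + 19100×ρ + (z_c − 2290 − 20560)×3241
The z_c×3241 term appears on both sides and cancels. Collect the known terms of each column as K = Σ(ρt)_known − 3241 × (depth of known layers): K_1 = 103836600 − 3241×37800 = −18673200; K_2 = 3333180 − 3241×(2290 + 20560) = −70723670.
Balance: K_1 = K_2 + 19100×ρ, so ρ = (K_1 − K_2)/19100 = 52050500/19100 = 2730 kg m⁻³.

2730 kg m⁻³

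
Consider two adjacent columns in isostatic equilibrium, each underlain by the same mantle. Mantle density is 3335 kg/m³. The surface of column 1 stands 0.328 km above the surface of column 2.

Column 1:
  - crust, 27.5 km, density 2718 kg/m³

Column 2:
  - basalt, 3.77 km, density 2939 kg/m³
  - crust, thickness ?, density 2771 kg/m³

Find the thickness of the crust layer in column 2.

Take the compensation level at the base of the deeper column (depth z_c below the surface of column 1) and equate Σ ρ_i t_i down to z_c; mantle fills any gap and the z_c terms cancel.
Column 1: 27.5×2718 + (z_c − 27.5)×3335
Column 2: 0.328×0 + 3.77×2939 + x×2771 + (z_c − 0.328 − 3.77 − x)×3335
The z_c×3335 term appears on both sides and cancels. Collect the known terms of each column as K = Σ(ρt)_known − 3335 × (depth of known layers): K_1 = 74745 − 3335×27.5 = −16967.5; K_2 = 11080.03 − 3335×(0.328 + 3.77) = −2586.8.
Balance: K_1 = K_2 − x×(3335 − 2771), so x = (K_2 − K_1)/(3335 − 2771) = 14380.7/564 = 25.5 km.

25.5 km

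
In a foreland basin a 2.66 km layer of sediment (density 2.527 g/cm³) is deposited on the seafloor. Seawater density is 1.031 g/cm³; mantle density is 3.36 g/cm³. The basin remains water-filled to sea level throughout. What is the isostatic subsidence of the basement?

Submarine loading: the sediment displaces seawater, and the subsidence is in turn flooded, so s (ρ_m − ρ_w) = t (ρ_sed − ρ_w).
s = 2.66 km × (2.527 − 1.031) / (3.36 − 1.031) = 1.71 km.

1.71 km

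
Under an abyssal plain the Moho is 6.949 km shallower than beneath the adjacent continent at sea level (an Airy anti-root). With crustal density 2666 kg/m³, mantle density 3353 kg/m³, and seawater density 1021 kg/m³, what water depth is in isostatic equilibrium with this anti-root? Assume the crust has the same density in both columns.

2.9 km

Replacing a thickness d of crust by seawater at the top must be balanced by replacing crust with mantle at the base: d (ρ_c − ρ_w) = a (ρ_m − ρ_c).
d = a (ρ_m − ρ_c)/(ρ_c − ρ_w) = 6.949 km × 687/1645 = 2.9 km.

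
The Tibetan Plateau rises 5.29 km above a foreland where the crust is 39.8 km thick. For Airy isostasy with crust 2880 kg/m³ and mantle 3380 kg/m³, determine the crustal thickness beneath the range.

75.6 km

Root depth r = h ρ_c / (ρ_m − ρ_c) = 5.29 km × 2880 / 500 = 30.47 km.
Total thickness = T + h + r = 39.8 km + 5.29 km + 30.47 km = 75.6 km.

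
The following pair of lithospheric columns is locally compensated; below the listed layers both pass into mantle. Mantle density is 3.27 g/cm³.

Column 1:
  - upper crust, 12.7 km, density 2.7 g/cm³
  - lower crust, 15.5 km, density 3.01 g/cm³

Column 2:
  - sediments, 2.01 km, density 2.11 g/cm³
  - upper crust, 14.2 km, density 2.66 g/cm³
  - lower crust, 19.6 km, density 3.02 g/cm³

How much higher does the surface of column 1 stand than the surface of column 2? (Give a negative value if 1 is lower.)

−1.41 km

For any compensation level in the mantle, the mantle terms cancel and isostasy reduces to e = (Σt_1 − Σt_2) − (Σ(ρt)_1 − Σ(ρt)_2) / ρ_m.
Σt_1 = 28.2 km; Σt_2 = 35.81 km; Σ(ρt)_1 = 80.945; Σ(ρt)_2 = 101.2051 (in km·g/cm³).
e = (28.2 − 35.81) − (80.945 − 101.2051) / 3.27 = −1.41 km.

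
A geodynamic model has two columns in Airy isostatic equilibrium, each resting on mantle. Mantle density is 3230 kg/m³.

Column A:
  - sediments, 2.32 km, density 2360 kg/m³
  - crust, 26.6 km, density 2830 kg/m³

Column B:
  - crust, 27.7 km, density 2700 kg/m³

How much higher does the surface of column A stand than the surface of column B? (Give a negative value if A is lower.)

For any compensation level in the mantle, the mantle terms cancel and isostasy reduces to e = (Σt_A − Σt_B) − (Σ(ρt)_A − Σ(ρt)_B) / ρ_m.
Σt_A = 28.92 km; Σt_B = 27.7 km; Σ(ρt)_A = 80753.2; Σ(ρt)_B = 74790 (in km·kg/m³).
e = (28.92 − 27.7) − (80753.2 − 74790) / 3230 = −0.626 km.

−0.626 km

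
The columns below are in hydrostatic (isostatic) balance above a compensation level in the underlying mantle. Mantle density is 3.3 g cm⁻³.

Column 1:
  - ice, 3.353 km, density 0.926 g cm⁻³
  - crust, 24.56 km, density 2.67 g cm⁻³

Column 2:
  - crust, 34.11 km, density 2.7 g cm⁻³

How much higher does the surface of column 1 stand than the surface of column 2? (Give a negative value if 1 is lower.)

0.899 km

For any compensation level in the mantle, the mantle terms cancel and isostasy reduces to e = (Σt_1 − Σt_2) − (Σ(ρt)_1 − Σ(ρt)_2) / ρ_m.
Σt_1 = 27.913 km; Σt_2 = 34.11 km; Σ(ρt)_1 = 68.680078; Σ(ρt)_2 = 92.097 (in km·g cm⁻³).
e = (27.913 − 34.11) − (68.680078 − 92.097) / 3.3 = 0.899 km.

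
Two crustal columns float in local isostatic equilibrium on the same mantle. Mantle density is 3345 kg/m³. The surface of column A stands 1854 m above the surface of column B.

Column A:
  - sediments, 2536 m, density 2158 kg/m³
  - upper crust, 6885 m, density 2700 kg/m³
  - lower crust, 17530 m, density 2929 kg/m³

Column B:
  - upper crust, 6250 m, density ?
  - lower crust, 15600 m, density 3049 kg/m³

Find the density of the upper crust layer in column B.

Take the compensation level at the base of the deeper column (depth z_c below the surface of column A) and equate Σ ρ_i t_i down to z_c; mantle fills any gap and the z_c terms cancel.
Column A: 2536×2158 + 6885×2700 + 17530×2929 + (z_c − 26951)×3345
Column B: 1854×0 + 6250×ρ + 15600×3049 + (z_c − 1854 − 21850)×3345
The z_c×3345 term appears on both sides and cancels. Collect the known terms of each column as K = Σ(ρt)_known − 3345 × (depth of known layers): K_A = 75407558 − 3345×26951 = −14743537; K_B = 47564400 − 3345×(1854 + 21850) = −31725480.
Balance: K_A = K_B + 6250×ρ, so ρ = (K_A − K_B)/6250 = 16981900/6250 = 2720 kg/m³.

2720 kg/m³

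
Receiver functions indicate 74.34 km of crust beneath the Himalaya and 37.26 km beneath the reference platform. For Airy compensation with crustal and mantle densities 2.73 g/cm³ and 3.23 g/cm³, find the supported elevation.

5.74 km

Excess crust Δ = 74.34 km − 37.26 km = 37.08 km, split between elevation h and root r with h + r = Δ.
Airy balance ρ_c h = (ρ_m − ρ_c) r gives r = h ρ_c/(ρ_m − ρ_c), so h (1 + ρ_c/(ρ_m − ρ_c)) = Δ, i.e. h = Δ (ρ_m − ρ_c)/ρ_m.
h = 37.08 km × 0.5/3.23 = 5.74 km.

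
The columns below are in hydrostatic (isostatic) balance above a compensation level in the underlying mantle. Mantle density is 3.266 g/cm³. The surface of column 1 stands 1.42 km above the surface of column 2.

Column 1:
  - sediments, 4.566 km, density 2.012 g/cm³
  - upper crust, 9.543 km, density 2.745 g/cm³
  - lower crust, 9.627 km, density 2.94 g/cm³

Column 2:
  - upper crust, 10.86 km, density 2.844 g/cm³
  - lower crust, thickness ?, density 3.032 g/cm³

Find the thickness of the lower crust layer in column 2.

19.7 km

Take the compensation level at the base of the deeper column (depth z_c below the surface of column 1) and equate Σ ρ_i t_i down to z_c; mantle fills any gap and the z_c terms cancel.
Column 1: 4.566×2.012 + 9.543×2.745 + 9.627×2.94 + (z_c − 23.736)×3.266
Column 2: 1.42×0 + 10.86×2.844 + x×3.032 + (z_c − 1.42 − 10.86 − x)×3.266
The z_c×3.266 term appears on both sides and cancels. Collect the known terms of each column as K = Σ(ρt)_known − 3.266 × (depth of known layers): K_1 = 63.685707 − 3.266×23.736 = −13.836069; K_2 = 30.88584 − 3.266×(1.42 + 10.86) = −9.22064.
Balance: K_1 = K_2 − x×(3.266 − 3.032), so x = (K_2 − K_1)/(3.266 − 3.032) = 4.61543/0.234 = 19.7 km.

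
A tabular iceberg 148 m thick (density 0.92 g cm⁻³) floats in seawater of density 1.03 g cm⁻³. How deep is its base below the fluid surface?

Draft d = t ρ_obj/ρ_fluid = 148 m × 0.92/1.03 = 132 m.

132 m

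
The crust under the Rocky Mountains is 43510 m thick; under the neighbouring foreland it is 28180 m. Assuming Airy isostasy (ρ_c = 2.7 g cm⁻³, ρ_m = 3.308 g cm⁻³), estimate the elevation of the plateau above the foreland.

Excess crust Δ = 43510 m − 28180 m = 15330 m, split between elevation h and root r with h + r = Δ.
Airy balance ρ_c h = (ρ_m − ρ_c) r gives r = h ρ_c/(ρ_m − ρ_c), so h (1 + ρ_c/(ρ_m − ρ_c)) = Δ, i.e. h = Δ (ρ_m − ρ_c)/ρ_m.
h = 15330 m × 0.608/3.308 = 2820 m.

2820 m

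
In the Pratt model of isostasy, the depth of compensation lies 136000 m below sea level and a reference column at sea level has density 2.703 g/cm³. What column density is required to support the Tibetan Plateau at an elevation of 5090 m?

2.61 g/cm³

Pratt balance: ρ_ref D = ρ (D + h).
ρ = ρ_ref D/(D + h) = 2.703 × 136000 m/(136000 m + 5090 m) = 2.61 g/cm³.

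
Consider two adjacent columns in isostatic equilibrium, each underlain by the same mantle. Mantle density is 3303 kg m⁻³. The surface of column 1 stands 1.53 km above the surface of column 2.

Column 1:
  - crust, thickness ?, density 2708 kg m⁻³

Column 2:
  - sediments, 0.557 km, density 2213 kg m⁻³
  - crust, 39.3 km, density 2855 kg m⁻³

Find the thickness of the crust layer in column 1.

Take the compensation level at the base of the deeper column (depth z_c below the surface of column 1) and equate Σ ρ_i t_i down to z_c; mantle fills any gap and the z_c terms cancel.
Column 1: x×2708 + (z_c − 0 − x)×3303
Column 2: 1.53×0 + 0.557×2213 + 39.3×2855 + (z_c − 1.53 − 39.857)×3303
The z_c×3303 term appears on both sides and cancels. Collect the known terms of each column as K = Σ(ρt)_known − 3303 × (depth of known layers): K_1 = 0 − 3303×0 = 0; K_2 = 113434.141 − 3303×(1.53 + 39.857) = −23267.12.
Balance: K_1 − x×(3303 − 2708) = K_2, so x = (K_1 − K_2)/(3303 − 2708) = 23267.1/595 = 39.1 km.

39.1 km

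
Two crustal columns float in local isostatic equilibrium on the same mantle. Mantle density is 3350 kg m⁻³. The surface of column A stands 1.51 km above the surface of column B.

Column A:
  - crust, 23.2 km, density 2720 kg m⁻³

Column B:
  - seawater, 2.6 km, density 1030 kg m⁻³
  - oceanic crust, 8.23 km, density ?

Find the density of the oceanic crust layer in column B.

2920 kg m⁻³

Take the compensation level at the base of the deeper column (depth z_c below the surface of column A) and equate Σ ρ_i t_i down to z_c; mantle fills any gap and the z_c terms cancel.
Column A: 23.2×2720 + (z_c − 23.2)×3350
Column B: 1.51×0 + 2.6×1030 + 8.23×ρ + (z_c − 1.51 − 10.83)×3350
The z_c×3350 term appears on both sides and cancels. Collect the known terms of each column as K = Σ(ρt)_known − 3350 × (depth of known layers): K_A = 63104 − 3350×23.2 = −14616; K_B = 2678 − 3350×(1.51 + 10.83) = −38661.
Balance: K_A = K_B + 8.23×ρ, so ρ = (K_A − K_B)/8.23 = 24045/8.23 = 2920 kg m⁻³.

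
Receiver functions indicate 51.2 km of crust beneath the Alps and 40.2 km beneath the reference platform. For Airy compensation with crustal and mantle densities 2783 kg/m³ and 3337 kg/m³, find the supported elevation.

Excess crust Δ = 51.2 km − 40.2 km = 11 km, split between elevation h and root r with h + r = Δ.
Airy balance ρ_c h = (ρ_m − ρ_c) r gives r = h ρ_c/(ρ_m − ρ_c), so h (1 + ρ_c/(ρ_m − ρ_c)) = Δ, i.e. h = Δ (ρ_m − ρ_c)/ρ_m.
h = 11 km × 554/3337 = 1.83 km.

1.83 km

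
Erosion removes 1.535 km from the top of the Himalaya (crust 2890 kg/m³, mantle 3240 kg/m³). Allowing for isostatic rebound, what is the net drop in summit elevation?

Rebound u = e ρ_c/ρ_m = 1.535 km × 2890/3240 = 1.369 km.
Net surface drop = e − u = 1.535 km − 1.369 km = e (ρ_m − ρ_c)/ρ_m = 0.166 km.

0.166 km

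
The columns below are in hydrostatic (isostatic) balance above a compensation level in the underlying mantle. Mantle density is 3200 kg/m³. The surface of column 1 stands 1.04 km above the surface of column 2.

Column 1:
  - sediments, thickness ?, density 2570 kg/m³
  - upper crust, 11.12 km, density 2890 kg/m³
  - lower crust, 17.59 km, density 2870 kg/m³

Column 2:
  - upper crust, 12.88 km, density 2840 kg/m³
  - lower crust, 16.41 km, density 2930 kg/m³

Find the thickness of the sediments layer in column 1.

Take the compensation level at the base of the deeper column (depth z_c below the surface of column 1) and equate Σ ρ_i t_i down to z_c; mantle fills any gap and the z_c terms cancel.
Column 1: x×2570 + 11.12×2890 + 17.59×2870 + (z_c − 28.71 − x)×3200
Column 2: 1.04×0 + 12.88×2840 + 16.41×2930 + (z_c − 1.04 − 29.29)×3200
The z_c×3200 term appears on both sides and cancels. Collect the known terms of each column as K = Σ(ρt)_known − 3200 × (depth of known layers): K_1 = 82620.1 − 3200×28.71 = −9251.9; K_2 = 84660.5 − 3200×(1.04 + 29.29) = −12395.5.
Balance: K_1 − x×(3200 − 2570) = K_2, so x = (K_1 − K_2)/(3200 − 2570) = 3143.6/630 = 4.99 km.

4.99 km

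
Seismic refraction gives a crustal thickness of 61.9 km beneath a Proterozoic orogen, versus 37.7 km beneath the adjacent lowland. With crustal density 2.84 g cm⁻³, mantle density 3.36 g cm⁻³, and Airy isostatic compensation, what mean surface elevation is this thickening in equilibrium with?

Excess crust Δ = 61.9 km − 37.7 km = 24.2 km, split between elevation h and root r with h + r = Δ.
Airy balance ρ_c h = (ρ_m − ρ_c) r gives r = h ρ_c/(ρ_m − ρ_c), so h (1 + ρ_c/(ρ_m − ρ_c)) = Δ, i.e. h = Δ (ρ_m − ρ_c)/ρ_m.
h = 24.2 km × 0.52/3.36 = 3.75 km.

3.75 km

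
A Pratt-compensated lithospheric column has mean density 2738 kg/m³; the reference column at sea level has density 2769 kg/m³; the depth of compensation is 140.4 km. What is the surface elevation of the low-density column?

ρ_ref D = ρ (D + h) → h = D (ρ_ref − ρ)/ρ.
h = 140.4 km × (2769 − 2738)/2738 = 1.59 km.

1.59 km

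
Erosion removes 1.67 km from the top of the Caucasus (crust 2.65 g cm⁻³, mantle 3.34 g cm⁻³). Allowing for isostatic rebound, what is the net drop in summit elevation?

0.345 km

Rebound u = e ρ_c/ρ_m = 1.67 km × 2.65/3.34 = 1.325 km.
Net surface drop = e − u = 1.67 km − 1.325 km = e (ρ_m − ρ_c)/ρ_m = 0.345 km.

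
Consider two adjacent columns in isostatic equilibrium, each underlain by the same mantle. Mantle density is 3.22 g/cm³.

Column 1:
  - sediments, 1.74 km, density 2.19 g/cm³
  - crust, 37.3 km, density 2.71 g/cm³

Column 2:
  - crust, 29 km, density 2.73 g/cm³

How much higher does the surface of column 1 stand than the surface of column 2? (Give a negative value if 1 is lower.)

2.05 km

For any compensation level in the mantle, the mantle terms cancel and isostasy reduces to e = (Σt_1 − Σt_2) − (Σ(ρt)_1 − Σ(ρt)_2) / ρ_m.
Σt_1 = 39.04 km; Σt_2 = 29 km; Σ(ρt)_1 = 104.8936; Σ(ρt)_2 = 79.17 (in km·g/cm³).
e = (39.04 − 29) − (104.8936 − 79.17) / 3.22 = 2.05 km.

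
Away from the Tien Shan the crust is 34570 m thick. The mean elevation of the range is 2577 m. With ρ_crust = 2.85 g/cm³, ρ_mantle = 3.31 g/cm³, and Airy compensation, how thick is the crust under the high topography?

Root depth r = h ρ_c / (ρ_m − ρ_c) = 2577 m × 2.85 / 0.46 = 15970 m.
Total thickness = T + h + r = 34570 m + 2577 m + 15970 m = 53100 m.

53100 m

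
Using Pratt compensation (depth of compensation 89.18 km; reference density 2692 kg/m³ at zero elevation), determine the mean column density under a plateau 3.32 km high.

2600 kg/m³

Pratt balance: ρ_ref D = ρ (D + h).
ρ = ρ_ref D/(D + h) = 2692 × 89.18 km/(89.18 km + 3.32 km) = 2600 kg/m³.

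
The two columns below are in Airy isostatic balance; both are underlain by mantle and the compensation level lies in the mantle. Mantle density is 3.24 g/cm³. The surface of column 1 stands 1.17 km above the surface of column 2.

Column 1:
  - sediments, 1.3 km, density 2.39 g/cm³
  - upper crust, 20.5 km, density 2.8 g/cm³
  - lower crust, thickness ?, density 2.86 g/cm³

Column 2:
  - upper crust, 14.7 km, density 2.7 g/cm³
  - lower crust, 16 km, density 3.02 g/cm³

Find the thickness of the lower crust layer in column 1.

Take the compensation level at the base of the deeper column (depth z_c below the surface of column 1) and equate Σ ρ_i t_i down to z_c; mantle fills any gap and the z_c terms cancel.
Column 1: 1.3×2.39 + 20.5×2.8 + x×2.86 + (z_c − 21.8 − x)×3.24
Column 2: 1.17×0 + 14.7×2.7 + 16×3.02 + (z_c − 1.17 − 30.7)×3.24
The z_c×3.24 term appears on both sides and cancels. Collect the known terms of each column as K = Σ(ρt)_known − 3.24 × (depth of known layers): K_1 = 60.507 − 3.24×21.8 = −10.125; K_2 = 88.01 − 3.24×(1.17 + 30.7) = −15.2488.
Balance: K_1 − x×(3.24 − 2.86) = K_2, so x = (K_1 − K_2)/(3.24 − 2.86) = 5.1238/0.38 = 13.5 km.

13.5 km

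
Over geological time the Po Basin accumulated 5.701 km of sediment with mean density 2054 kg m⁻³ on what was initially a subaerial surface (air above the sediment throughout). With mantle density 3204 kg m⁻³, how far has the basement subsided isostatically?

3.65 km

Subaerial load: s = t ρ_sed / ρ_m = 5.701 km × 2054/3204 = 3.65 km.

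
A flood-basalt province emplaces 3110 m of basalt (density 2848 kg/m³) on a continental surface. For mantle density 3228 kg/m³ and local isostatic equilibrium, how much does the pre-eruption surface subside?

Subaerial loading: s = t ρ_load / ρ_m.
s = 3110 m × 2848/3228 = 2740 m.

2740 m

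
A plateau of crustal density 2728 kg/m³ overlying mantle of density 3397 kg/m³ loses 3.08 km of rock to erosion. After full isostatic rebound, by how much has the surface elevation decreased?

Rebound u = e ρ_c/ρ_m = 3.08 km × 2728/3397 = 2.473 km.
Net surface drop = e − u = 3.08 km − 2.473 km = e (ρ_m − ρ_c)/ρ_m = 0.607 km.

0.607 km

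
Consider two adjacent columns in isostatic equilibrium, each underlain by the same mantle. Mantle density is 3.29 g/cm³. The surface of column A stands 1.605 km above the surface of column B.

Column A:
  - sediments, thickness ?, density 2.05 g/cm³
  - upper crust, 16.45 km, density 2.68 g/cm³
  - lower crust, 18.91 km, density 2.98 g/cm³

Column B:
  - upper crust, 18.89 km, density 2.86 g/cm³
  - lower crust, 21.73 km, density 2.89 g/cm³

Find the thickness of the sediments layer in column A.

5 km

Take the compensation level at the base of the deeper column (depth z_c below the surface of column A) and equate Σ ρ_i t_i down to z_c; mantle fills any gap and the z_c terms cancel.
Column A: x×2.05 + 16.45×2.68 + 18.91×2.98 + (z_c − 35.36 − x)×3.29
Column B: 1.605×0 + 18.89×2.86 + 21.73×2.89 + (z_c − 1.605 − 40.62)×3.29
The z_c×3.29 term appears on both sides and cancels. Collect the known terms of each column as K = Σ(ρt)_known − 3.29 × (depth of known layers): K_A = 100.4378 − 3.29×35.36 = −15.8966; K_B = 116.8251 − 3.29×(1.605 + 40.62) = −22.09515.
Balance: K_A − x×(3.29 − 2.05) = K_B, so x = (K_A − K_B)/(3.29 − 2.05) = 6.19855/1.24 = 5 km.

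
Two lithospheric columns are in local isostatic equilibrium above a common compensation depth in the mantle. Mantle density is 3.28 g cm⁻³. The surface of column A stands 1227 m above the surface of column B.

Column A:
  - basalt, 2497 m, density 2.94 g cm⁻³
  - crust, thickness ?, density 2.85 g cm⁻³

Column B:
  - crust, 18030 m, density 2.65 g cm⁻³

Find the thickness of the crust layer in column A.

33800 m

Take the compensation level at the base of the deeper column (depth z_c below the surface of column A) and equate Σ ρ_i t_i down to z_c; mantle fills any gap and the z_c terms cancel.
Column A: 2497×2.94 + x×2.85 + (z_c − 2497 − x)×3.28
Column B: 1227×0 + 18030×2.65 + (z_c − 1227 − 18030)×3.28
The z_c×3.28 term appears on both sides and cancels. Collect the known terms of each column as K = Σ(ρt)_known − 3.28 × (depth of known layers): K_A = 7341.18 − 3.28×2497 = −848.98; K_B = 47779.5 − 3.28×(1227 + 18030) = −15383.46.
Balance: K_A − x×(3.28 − 2.85) = K_B, so x = (K_A − K_B)/(3.28 − 2.85) = 14534.5/0.43 = 33800 m.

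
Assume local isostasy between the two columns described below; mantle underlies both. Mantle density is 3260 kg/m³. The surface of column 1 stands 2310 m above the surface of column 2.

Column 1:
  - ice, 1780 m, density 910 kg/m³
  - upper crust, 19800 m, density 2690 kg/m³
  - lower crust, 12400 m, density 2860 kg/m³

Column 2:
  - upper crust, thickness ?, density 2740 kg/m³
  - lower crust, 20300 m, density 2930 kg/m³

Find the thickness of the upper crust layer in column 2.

Take the compensation level at the base of the deeper column (depth z_c below the surface of column 1) and equate Σ ρ_i t_i down to z_c; mantle fills any gap and the z_c terms cancel.
Column 1: 1780×910 + 19800×2690 + 12400×2860 + (z_c − 33980)×3260
Column 2: 2310×0 + x×2740 + 20300×2930 + (z_c − 2310 − 20300 − x)×3260
The z_c×3260 term appears on both sides and cancels. Collect the known terms of each column as K = Σ(ρt)_known − 3260 × (depth of known layers): K_1 = 90345800 − 3260×33980 = −20429000; K_2 = 59479000 − 3260×(2310 + 20300) = −14229600.
Balance: K_1 = K_2 − x×(3260 − 2740), so x = (K_2 − K_1)/(3260 − 2740) = 6199400/520 = 11900 m.

11900 m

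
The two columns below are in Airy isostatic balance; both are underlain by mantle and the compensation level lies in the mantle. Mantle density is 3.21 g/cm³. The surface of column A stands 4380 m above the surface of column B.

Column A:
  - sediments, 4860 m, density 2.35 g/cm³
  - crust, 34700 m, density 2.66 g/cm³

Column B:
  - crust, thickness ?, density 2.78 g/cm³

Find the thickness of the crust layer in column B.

Take the compensation level at the base of the deeper column (depth z_c below the surface of column A) and equate Σ ρ_i t_i down to z_c; mantle fills any gap and the z_c terms cancel.
Column A: 4860×2.35 + 34700×2.66 + (z_c − 39560)×3.21
Column B: 4380×0 + x×2.78 + (z_c − 4380 − 0 − x)×3.21
The z_c×3.21 term appears on both sides and cancels. Collect the known terms of each column as K = Σ(ρt)_known − 3.21 × (depth of known layers): K_A = 103723 − 3.21×39560 = −23264.6; K_B = 0 − 3.21×(4380 + 0) = −14059.8.
Balance: K_A = K_B − x×(3.21 − 2.78), so x = (K_B − K_A)/(3.21 − 2.78) = 9204.8/0.43 = 21400 m.

21400 m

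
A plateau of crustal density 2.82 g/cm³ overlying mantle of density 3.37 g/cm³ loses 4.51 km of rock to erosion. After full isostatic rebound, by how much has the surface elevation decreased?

Rebound u = e ρ_c/ρ_m = 4.51 km × 2.82/3.37 = 3.774 km.
Net surface drop = e − u = 4.51 km − 3.774 km = e (ρ_m − ρ_c)/ρ_m = 0.736 km.

0.736 km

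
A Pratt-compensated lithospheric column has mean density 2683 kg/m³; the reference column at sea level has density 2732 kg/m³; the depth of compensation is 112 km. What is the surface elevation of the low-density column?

ρ_ref D = ρ (D + h) → h = D (ρ_ref − ρ)/ρ.
h = 112 km × (2732 − 2683)/2683 = 2.05 km.

2.05 km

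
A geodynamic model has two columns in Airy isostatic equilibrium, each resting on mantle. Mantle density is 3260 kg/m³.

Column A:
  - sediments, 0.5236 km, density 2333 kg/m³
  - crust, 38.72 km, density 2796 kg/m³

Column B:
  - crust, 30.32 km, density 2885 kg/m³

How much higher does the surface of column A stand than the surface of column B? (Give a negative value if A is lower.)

For any compensation level in the mantle, the mantle terms cancel and isostasy reduces to e = (Σt_A − Σt_B) − (Σ(ρt)_A − Σ(ρt)_B) / ρ_m.
Σt_A = 39.2436 km; Σt_B = 30.32 km; Σ(ρt)_A = 109482.679; Σ(ρt)_B = 87473.2 (in km·kg/m³).
e = (39.2436 − 30.32) − (109482.679 − 87473.2) / 3260 = 2.17 km.

2.17 km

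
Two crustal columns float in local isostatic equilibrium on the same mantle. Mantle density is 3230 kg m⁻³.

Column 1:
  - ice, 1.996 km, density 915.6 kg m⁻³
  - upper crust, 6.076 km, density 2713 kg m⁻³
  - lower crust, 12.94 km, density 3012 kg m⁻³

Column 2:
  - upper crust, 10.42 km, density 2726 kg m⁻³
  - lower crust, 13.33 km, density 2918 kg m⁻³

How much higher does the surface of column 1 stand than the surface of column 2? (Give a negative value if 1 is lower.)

For any compensation level in the mantle, the mantle terms cancel and isostasy reduces to e = (Σt_1 − Σt_2) − (Σ(ρt)_1 − Σ(ρt)_2) / ρ_m.
Σt_1 = 21.012 km; Σt_2 = 23.75 km; Σ(ρt)_1 = 57287.0056; Σ(ρt)_2 = 67301.86 (in km·kg m⁻³).
e = (21.012 − 23.75) − (57287.0056 − 67301.86) / 3230 = 0.363 km.

0.363 km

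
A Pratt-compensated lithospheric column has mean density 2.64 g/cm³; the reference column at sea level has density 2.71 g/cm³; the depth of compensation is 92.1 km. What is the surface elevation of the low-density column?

ρ_ref D = ρ (D + h) → h = D (ρ_ref − ρ)/ρ.
h = 92.1 km × (2.71 − 2.64)/2.64 = 2.44 km.

2.44 km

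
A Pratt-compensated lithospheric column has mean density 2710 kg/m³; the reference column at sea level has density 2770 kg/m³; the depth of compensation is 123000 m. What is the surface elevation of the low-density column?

2720 m

ρ_ref D = ρ (D + h) → h = D (ρ_ref − ρ)/ρ.
h = 123000 m × (2770 − 2710)/2710 = 2720 m.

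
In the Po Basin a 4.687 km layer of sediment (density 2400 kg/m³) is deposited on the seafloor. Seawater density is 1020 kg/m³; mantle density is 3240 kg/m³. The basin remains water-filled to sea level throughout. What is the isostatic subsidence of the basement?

2.91 km

Submarine loading: the sediment displaces seawater, and the subsidence is in turn flooded, so s (ρ_m − ρ_w) = t (ρ_sed − ρ_w).
s = 4.687 km × (2400 − 1020) / (3240 − 1020) = 2.91 km.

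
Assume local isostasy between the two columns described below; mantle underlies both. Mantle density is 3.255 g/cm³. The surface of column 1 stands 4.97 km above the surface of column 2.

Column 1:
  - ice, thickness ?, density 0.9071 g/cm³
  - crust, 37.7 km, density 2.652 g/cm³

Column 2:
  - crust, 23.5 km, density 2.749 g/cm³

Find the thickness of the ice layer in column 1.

Take the compensation level at the base of the deeper column (depth z_c below the surface of column 1) and equate Σ ρ_i t_i down to z_c; mantle fills any gap and the z_c terms cancel.
Column 1: x×0.9071 + 37.7×2.652 + (z_c − 37.7 − x)×3.255
Column 2: 4.97×0 + 23.5×2.749 + (z_c − 4.97 − 23.5)×3.255
The z_c×3.255 term appears on both sides and cancels. Collect the known terms of each column as K = Σ(ρt)_known − 3.255 × (depth of known layers): K_1 = 99.9804 − 3.255×37.7 = −22.7331; K_2 = 64.6015 − 3.255×(4.97 + 23.5) = −28.06835.
Balance: K_1 − x×(3.255 − 0.9071) = K_2, so x = (K_1 − K_2)/(3.255 − 0.9071) = 5.33525/2.3479 = 2.27 km.

2.27 km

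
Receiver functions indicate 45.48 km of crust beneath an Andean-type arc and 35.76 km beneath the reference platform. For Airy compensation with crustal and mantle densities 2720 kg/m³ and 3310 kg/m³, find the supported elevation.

Excess crust Δ = 45.48 km − 35.76 km = 9.72 km, split between elevation h and root r with h + r = Δ.
Airy balance ρ_c h = (ρ_m − ρ_c) r gives r = h ρ_c/(ρ_m − ρ_c), so h (1 + ρ_c/(ρ_m − ρ_c)) = Δ, i.e. h = Δ (ρ_m − ρ_c)/ρ_m.
h = 9.72 km × 590/3310 = 1.73 km.

1.73 km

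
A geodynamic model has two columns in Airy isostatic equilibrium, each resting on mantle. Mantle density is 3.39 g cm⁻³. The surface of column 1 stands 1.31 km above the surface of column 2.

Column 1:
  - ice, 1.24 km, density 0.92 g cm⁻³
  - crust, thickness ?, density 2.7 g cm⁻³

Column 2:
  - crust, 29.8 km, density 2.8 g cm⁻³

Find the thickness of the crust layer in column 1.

Take the compensation level at the base of the deeper column (depth z_c below the surface of column 1) and equate Σ ρ_i t_i down to z_c; mantle fills any gap and the z_c terms cancel.
Column 1: 1.24×0.92 + x×2.7 + (z_c − 1.24 − x)×3.39
Column 2: 1.31×0 + 29.8×2.8 + (z_c − 1.31 − 29.8)×3.39
The z_c×3.39 term appears on both sides and cancels. Collect the known terms of each column as K = Σ(ρt)_known − 3.39 × (depth of known layers): K_1 = 1.1408 − 3.39×1.24 = −3.0628; K_2 = 83.44 − 3.39×(1.31 + 29.8) = −22.0229.
Balance: K_1 − x×(3.39 − 2.7) = K_2, so x = (K_1 − K_2)/(3.39 − 2.7) = 18.9601/0.69 = 27.5 km.

27.5 km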